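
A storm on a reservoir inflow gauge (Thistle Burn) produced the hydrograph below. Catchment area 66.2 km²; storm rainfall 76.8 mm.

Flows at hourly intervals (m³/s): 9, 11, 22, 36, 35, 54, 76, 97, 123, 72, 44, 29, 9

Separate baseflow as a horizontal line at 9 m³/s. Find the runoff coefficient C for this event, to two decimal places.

C ≈ 0.35

ΣQ_DR = 500.0 m³/s; V = ΣQ_DR·Δt = 1.800 × 10^6 m³.
Runoff depth d = V / A = 27.19 mm.
C = d / P = 27.19 / 76.8 = 0.35.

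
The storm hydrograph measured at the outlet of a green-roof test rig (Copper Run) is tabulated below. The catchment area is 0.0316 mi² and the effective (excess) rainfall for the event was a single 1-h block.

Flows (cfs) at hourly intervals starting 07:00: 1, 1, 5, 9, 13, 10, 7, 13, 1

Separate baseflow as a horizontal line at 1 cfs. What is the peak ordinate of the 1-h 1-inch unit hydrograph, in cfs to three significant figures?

Direct runoff: 0.0, 0.0, 4.0, 8.0, 12.0, 9.0, 6.0, 12.0, 0.0 cfs; ΣQ_DR = 51.00 cfs, peak = 12.0 cfs.
Runoff depth d = ΣQ_DR·Δt / A = 51.00 × 3600 / (0.0316 mi²) = 2.501 in.
The 1-inch UH is the DRH scaled by (1 in)/d, so U_p = 12.0 × 1/2.501 = 4.80 cfs.

U_p ≈ 4.80 cfs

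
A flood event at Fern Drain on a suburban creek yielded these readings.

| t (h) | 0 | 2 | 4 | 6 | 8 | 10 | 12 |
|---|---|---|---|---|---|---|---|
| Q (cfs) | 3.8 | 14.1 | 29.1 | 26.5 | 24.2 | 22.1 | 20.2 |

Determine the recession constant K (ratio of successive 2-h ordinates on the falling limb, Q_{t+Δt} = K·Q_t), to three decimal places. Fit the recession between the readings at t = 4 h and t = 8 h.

Using the recession-limb readings at t = 4 h and t = 8 h: Q falls from 29.1 to 24.2 cfs over 2 intervals.
K = (Q₂/Q₁)^(1/2) = (24.2/29.1)^(1/2) = 0.912.

K ≈ 0.912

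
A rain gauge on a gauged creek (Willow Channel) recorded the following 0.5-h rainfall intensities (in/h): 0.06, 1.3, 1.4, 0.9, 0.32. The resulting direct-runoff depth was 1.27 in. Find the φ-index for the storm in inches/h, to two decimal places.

φ ≈ 0.35 in/h

Only the 3 blocks with intensity above φ contribute runoff: 1.3, 1.4, 0.9 in/h.
Σ(I−φ)·Δt = d  ⇒  (1.3+1.4+0.9 − 3φ)·0.5 = 1.27
φ = (3.600 − 1.27/0.5) / 3 = 0.35 in/h.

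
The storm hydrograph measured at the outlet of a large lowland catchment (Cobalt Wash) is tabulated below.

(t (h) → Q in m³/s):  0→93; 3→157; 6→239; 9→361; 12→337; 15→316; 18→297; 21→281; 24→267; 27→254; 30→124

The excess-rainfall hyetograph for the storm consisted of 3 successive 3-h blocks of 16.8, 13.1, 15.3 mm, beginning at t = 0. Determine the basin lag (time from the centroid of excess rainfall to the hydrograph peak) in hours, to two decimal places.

t_L ≈ 4.60 h

Centroid of excess rainfall: t_c = Σ P_i·t̄_i / ΣP_i = 4.4004 h (block centres at 1.5, 4.5, 7.5 h).
Hydrograph peak occurs at t = 9 h, so basin lag t_L = 9 − 4.4004 = 4.60 h.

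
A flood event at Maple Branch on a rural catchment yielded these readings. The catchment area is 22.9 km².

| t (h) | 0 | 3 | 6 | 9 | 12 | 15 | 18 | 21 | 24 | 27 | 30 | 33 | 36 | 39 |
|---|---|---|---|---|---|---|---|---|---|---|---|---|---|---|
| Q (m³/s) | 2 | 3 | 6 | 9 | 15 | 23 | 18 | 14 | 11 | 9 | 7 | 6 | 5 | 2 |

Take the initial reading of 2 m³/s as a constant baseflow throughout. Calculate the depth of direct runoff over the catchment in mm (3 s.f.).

Direct runoff: 0.0, 1.0, 4.0, 7.0, 13.0, 21.0, 16.0, 12.0, 9.0, 7.0, 5.0, 4.0, 3.0, 0.0 m³/s; ΣQ_DR = 102.0 m³/s.
V = ΣQ_DR · Δt = 102.0 × 10800 s = 1.102 × 10^6 m³.
Over A = 22.9 km², depth = V / A = 48.1 mm.

d ≈ 48.1 mm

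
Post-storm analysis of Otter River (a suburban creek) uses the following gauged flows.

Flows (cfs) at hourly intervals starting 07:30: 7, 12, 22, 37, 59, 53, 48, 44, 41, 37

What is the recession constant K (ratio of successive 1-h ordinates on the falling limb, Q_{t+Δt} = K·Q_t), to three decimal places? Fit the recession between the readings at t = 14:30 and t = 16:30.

K ≈ 0.917

Using the recession-limb readings at t = 14:30 and t = 16:30: Q falls from 44 to 37 cfs over 2 intervals.
K = (Q₂/Q₁)^(1/2) = (37/44)^(1/2) = 0.917.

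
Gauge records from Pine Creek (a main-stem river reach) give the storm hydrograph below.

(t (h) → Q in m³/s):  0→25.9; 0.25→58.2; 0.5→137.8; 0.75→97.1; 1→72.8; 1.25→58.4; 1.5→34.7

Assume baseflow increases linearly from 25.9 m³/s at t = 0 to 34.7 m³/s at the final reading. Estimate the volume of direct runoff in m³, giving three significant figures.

Direct-runoff ordinates (Q − Q_b): 0.00, 30.83, 108.97, 66.80, 41.03, 25.17, 0.00 m³/s.
ΣQ_DR = 272.8 m³/s.
With Δt = 0.25 h = 900 s, V = ΣQ_DR · Δt = 272.8 × 900 = 2.46 × 10^5 m³.

V ≈ 2.46 × 10^5 m³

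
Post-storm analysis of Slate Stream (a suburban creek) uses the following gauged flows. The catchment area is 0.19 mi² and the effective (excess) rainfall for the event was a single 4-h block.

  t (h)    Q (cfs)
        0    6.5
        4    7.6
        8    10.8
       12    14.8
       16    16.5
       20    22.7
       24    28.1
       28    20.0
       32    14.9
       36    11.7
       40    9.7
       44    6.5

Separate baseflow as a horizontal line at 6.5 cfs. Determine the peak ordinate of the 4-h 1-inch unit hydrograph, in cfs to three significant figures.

Direct runoff: 0.0, 1.1, 4.3, 8.3, 10.0, 16.2, 21.6, 13.5, 8.4, 5.2, 3.2, 0.0 cfs; ΣQ_DR = 91.80 cfs, peak = 21.6 cfs.
Runoff depth d = ΣQ_DR·Δt / A = 91.80 × 14400 / (0.19 mi²) = 2.995 in.
The 1-inch UH is the DRH scaled by (1 in)/d, so U_p = 21.6 × 1/2.995 = 7.21 cfs.

U_p ≈ 7.21 cfs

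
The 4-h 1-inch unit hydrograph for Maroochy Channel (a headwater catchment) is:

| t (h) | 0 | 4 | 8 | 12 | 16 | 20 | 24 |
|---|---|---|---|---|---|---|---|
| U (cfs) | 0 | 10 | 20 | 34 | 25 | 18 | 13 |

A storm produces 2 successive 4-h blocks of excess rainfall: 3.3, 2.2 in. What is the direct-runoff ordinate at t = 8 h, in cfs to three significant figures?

Q ≈ 88.0 cfs

By discrete convolution, Q_j = Σ (P_i / 1 in) · U_{j−i}.
At t = 8 h (j=2): Q = (3.3/1)·20 + (2.2/1)·10 = 88.0 cfs.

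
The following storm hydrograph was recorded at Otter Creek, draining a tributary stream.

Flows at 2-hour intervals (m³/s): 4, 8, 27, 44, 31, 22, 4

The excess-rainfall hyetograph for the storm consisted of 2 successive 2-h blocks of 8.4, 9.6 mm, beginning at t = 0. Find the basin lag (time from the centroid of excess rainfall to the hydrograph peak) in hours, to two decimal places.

t_L ≈ 3.93 h

Centroid of excess rainfall: t_c = Σ P_i·t̄_i / ΣP_i = 2.0667 h (block centres at 1, 3 h).
Hydrograph peak occurs at t = 6 h, so basin lag t_L = 6 − 2.0667 = 3.93 h.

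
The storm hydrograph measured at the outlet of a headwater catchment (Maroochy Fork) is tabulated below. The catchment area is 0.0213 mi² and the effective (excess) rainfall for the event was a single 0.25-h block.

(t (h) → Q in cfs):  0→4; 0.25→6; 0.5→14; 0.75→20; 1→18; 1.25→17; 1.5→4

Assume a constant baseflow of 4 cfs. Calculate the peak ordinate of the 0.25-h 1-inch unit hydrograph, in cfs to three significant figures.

Direct runoff: 0.0, 2.0, 10.0, 16.0, 14.0, 13.0, 0.0 cfs; ΣQ_DR = 55.00 cfs, peak = 16.0 cfs.
Runoff depth d = ΣQ_DR·Δt / A = 55.00 × 900 / (0.0213 mi²) = 1.000 in.
The 1-inch UH is the DRH scaled by (1 in)/d, so U_p = 16.0 × 1/1.000 = 16.0 cfs.

U_p ≈ 16.0 cfs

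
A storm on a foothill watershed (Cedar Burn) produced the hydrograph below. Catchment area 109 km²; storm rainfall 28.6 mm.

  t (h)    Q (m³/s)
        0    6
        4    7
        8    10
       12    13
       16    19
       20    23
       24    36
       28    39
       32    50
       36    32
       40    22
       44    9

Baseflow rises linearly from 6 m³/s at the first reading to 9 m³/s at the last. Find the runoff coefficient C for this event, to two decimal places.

C ≈ 0.81

ΣQ_DR = 176.0 m³/s; V = ΣQ_DR·Δt = 2.534 × 10^6 m³.
Runoff depth d = V / A = 23.25 mm.
C = d / P = 23.25 / 28.6 = 0.81.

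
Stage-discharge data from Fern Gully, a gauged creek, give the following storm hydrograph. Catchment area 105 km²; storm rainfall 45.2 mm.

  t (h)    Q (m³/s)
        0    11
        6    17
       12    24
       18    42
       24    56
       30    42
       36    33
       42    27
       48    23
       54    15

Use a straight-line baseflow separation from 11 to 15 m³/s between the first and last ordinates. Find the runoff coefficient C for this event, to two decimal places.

C ≈ 0.73

ΣQ_DR = 160.0 m³/s; V = ΣQ_DR·Δt = 3.456 × 10^6 m³.
Runoff depth d = V / A = 32.91 mm.
C = d / P = 32.91 / 45.2 = 0.73.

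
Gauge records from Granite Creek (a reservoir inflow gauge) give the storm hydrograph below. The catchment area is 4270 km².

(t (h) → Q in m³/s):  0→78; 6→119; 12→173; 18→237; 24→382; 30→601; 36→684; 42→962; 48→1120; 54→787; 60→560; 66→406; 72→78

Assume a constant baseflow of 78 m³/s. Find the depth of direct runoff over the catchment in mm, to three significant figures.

d ≈ 26.2 mm

Direct runoff: 0.0, 41.0, 95.0, 159.0, 304.0, 523.0, 606.0, 884.0, 1042.0, 709.0, 482.0, 328.0, 0.0 m³/s; ΣQ_DR = 5173 m³/s.
V = ΣQ_DR · Δt = 5173 × 21600 s = 1.117 × 10^8 m³.
Over A = 4270 km², depth = V / A = 26.2 mm.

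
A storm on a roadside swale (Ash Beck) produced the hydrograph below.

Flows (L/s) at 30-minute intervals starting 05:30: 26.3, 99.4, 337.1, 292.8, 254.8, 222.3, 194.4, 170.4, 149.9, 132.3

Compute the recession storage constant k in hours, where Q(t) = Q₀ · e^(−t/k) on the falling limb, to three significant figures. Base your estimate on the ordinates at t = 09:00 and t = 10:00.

k ≈ 3.95 h

On the falling limb, Q drops from 170.4 to 132.3 L/s between t = 09:00 and t = 10:00 (Δt = 1 h).
k = −Δt / ln(Q₂/Q₁) = −1 / ln(132.3/170.4) = 3.95 h.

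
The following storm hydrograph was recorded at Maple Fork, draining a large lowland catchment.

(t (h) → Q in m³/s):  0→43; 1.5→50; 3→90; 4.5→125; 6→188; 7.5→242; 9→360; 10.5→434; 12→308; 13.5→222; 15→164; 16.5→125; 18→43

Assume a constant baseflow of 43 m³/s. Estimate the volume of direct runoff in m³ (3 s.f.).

V ≈ 9.91 × 10^6 m³

Direct-runoff ordinates (Q − Q_b): 0.0, 7.0, 47.0, 82.0, 145.0, 199.0, 317.0, 391.0, 265.0, 179.0, 121.0, 82.0, 0.0 m³/s.
ΣQ_DR = 1835 m³/s.
With Δt = 1.5 h = 5400 s, V = ΣQ_DR · Δt = 1835 × 5400 = 9.91 × 10^6 m³.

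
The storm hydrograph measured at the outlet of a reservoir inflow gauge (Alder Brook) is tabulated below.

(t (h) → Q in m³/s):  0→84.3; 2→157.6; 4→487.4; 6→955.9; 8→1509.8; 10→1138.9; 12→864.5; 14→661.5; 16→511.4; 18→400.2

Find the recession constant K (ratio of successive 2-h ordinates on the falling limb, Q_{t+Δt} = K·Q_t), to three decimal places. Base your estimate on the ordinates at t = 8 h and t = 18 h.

K ≈ 0.767

Using the recession-limb readings at t = 8 h and t = 18 h: Q falls from 1509.8 to 400.2 m³/s over 5 intervals.
K = (Q₂/Q₁)^(1/5) = (400.2/1509.8)^(1/5) = 0.767.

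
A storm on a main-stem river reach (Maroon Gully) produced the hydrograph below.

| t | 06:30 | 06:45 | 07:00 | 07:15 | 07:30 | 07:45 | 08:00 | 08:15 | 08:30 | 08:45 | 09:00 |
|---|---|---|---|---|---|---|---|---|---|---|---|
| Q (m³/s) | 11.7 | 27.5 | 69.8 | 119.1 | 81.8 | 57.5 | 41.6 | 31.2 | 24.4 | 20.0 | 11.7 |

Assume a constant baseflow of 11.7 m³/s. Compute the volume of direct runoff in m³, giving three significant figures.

Direct-runoff ordinates (Q − Q_b): 0.0, 15.8, 58.1, 107.4, 70.1, 45.8, 29.9, 19.5, 12.7, 8.3, 0.0 m³/s.
ΣQ_DR = 367.6 m³/s.
With Δt = 0.25 h = 900 s, V = ΣQ_DR · Δt = 367.6 × 900 = 3.31 × 10^5 m³.

V ≈ 3.31 × 10^5 m³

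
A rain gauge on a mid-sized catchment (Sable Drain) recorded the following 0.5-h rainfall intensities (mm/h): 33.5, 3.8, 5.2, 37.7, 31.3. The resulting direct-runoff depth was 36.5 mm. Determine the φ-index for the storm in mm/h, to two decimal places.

φ ≈ 9.83 mm/h

Only the 3 blocks with intensity above φ contribute runoff: 33.5, 37.7, 31.3 mm/h.
Σ(I−φ)·Δt = d  ⇒  (33.5+37.7+31.3 − 3φ)·0.5 = 36.5
φ = (102.5 − 36.5/0.5) / 3 = 9.83 mm/h.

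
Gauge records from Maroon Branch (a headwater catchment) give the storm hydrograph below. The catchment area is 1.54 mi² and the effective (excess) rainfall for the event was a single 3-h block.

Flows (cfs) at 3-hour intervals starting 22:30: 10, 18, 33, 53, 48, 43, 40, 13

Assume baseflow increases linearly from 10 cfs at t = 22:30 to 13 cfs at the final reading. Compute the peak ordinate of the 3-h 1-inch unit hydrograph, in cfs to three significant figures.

U_p ≈ 83.2 cfs

Direct runoff: 0.00, 7.57, 22.14, 41.71, 36.29, 30.86, 27.43, 0.00 cfs; ΣQ_DR = 166.0 cfs, peak = 41.71 cfs.
Runoff depth d = ΣQ_DR·Δt / A = 166.0 × 10800 / (1.54 mi²) = 0.5011 in.
The 1-inch UH is the DRH scaled by (1 in)/d, so U_p = 41.71 × 1/0.5011 = 83.2 cfs.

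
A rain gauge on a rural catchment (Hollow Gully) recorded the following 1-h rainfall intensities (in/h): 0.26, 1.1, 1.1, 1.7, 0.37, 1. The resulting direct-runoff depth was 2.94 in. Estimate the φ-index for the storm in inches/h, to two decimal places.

φ ≈ 0.49 in/h

Only the 4 blocks with intensity above φ contribute runoff: 1.1, 1.1, 1.7, 1 in/h.
Σ(I−φ)·Δt = d  ⇒  (1.1+1.1+1.7+1 − 4φ)·1 = 2.94
φ = (4.900 − 2.94/1) / 4 = 0.49 in/h.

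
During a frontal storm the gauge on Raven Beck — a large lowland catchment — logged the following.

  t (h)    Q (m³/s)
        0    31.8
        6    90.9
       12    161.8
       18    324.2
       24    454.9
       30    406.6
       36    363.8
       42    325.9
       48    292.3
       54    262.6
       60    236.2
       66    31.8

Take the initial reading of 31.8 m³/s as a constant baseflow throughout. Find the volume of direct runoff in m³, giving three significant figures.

V ≈ 5.62 × 10^7 m³

Direct-runoff ordinates (Q − Q_b): 0.0, 59.1, 130.0, 292.4, 423.1, 374.8, 332.0, 294.1, 260.5, 230.8, 204.4, 0.0 m³/s.
ΣQ_DR = 2601 m³/s.
With Δt = 6 h = 21600 s, V = ΣQ_DR · Δt = 2601 × 21600 = 5.62 × 10^7 m³.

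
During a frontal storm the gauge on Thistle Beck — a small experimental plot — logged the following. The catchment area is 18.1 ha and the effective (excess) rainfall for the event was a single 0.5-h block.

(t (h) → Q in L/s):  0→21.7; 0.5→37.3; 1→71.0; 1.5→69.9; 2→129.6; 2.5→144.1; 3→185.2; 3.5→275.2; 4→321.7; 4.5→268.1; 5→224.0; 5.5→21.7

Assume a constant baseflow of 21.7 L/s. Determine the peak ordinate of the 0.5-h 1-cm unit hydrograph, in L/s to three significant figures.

U_p ≈ 200 L/s

Direct runoff: 0.0, 15.6, 49.3, 48.2, 107.9, 122.4, 163.5, 253.5, 300.0, 246.4, 202.3, 0.0 L/s; ΣQ_DR = 1509 L/s, peak = 300.0 L/s.
Runoff depth d = ΣQ_DR·Δt / A = 1509 × 1800 / (18.1 ha) = 15.01 mm.
The 1-cm UH is the DRH scaled by (10 mm)/d, so U_p = 300.0 × 10/15.01 = 200 L/s.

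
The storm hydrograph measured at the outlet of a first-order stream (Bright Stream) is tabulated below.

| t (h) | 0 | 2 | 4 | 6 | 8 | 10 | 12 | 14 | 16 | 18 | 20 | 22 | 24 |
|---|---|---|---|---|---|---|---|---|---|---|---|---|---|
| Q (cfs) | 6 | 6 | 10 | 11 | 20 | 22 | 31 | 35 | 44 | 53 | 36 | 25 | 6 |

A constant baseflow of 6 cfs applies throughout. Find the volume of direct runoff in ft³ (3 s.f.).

V ≈ 1.63 × 10^6 ft³

Direct-runoff ordinates (Q − Q_b): 0.0, 0.0, 4.0, 5.0, 14.0, 16.0, 25.0, 29.0, 38.0, 47.0, 30.0, 19.0, 0.0 cfs.
ΣQ_DR = 227.0 cfs.
With Δt = 2 h = 7200 s, V = ΣQ_DR · Δt = 227.0 × 7200 = 1.63 × 10^6 ft³.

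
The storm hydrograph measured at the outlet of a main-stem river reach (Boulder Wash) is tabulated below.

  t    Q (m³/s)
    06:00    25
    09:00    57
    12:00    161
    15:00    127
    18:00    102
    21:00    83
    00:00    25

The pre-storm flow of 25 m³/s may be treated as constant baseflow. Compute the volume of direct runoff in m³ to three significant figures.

V ≈ 4.37 × 10^6 m³

Direct-runoff ordinates (Q − Q_b): 0.0, 32.0, 136.0, 102.0, 77.0, 58.0, 0.0 m³/s.
ΣQ_DR = 405.0 m³/s.
With Δt = 3 h = 10800 s, V = ΣQ_DR · Δt = 405.0 × 10800 = 4.37 × 10^6 m³.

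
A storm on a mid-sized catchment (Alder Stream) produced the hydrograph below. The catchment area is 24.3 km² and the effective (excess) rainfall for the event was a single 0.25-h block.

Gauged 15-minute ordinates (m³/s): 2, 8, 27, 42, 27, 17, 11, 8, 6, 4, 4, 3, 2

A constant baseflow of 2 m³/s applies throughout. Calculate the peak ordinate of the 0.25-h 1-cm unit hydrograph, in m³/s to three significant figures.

U_p ≈ 80.0 m³/s

Direct runoff: 0.0, 6.0, 25.0, 40.0, 25.0, 15.0, 9.0, 6.0, 4.0, 2.0, 2.0, 1.0, 0.0 m³/s; ΣQ_DR = 135.0 m³/s, peak = 40.0 m³/s.
Runoff depth d = ΣQ_DR·Δt / A = 135.0 × 900 / (24.3 km²) = 5.000 mm.
The 1-cm UH is the DRH scaled by (10 mm)/d, so U_p = 40.0 × 10/5.000 = 80.0 m³/s.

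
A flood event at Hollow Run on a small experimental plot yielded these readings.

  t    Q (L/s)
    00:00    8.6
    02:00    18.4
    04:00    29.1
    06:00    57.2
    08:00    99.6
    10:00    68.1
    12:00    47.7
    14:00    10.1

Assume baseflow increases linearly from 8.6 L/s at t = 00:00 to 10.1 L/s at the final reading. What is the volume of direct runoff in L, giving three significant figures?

Direct-runoff ordinates (Q − Q_b): 0.00, 9.59, 20.07, 47.96, 90.14, 58.43, 37.81, 0.00 L/s.
ΣQ_DR = 264.0 L/s.
With Δt = 2 h = 7200 s, V = ΣQ_DR · Δt = 264.0 × 7200 = 1.90 × 10^6 L.

V ≈ 1.90 × 10^6 L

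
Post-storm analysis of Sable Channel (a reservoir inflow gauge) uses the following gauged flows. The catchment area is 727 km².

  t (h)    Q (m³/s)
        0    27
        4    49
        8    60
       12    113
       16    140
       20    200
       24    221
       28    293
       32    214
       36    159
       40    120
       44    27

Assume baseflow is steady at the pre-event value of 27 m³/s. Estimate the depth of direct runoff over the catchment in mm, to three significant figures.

d ≈ 25.7 mm

Direct runoff: 0.0, 22.0, 33.0, 86.0, 113.0, 173.0, 194.0, 266.0, 187.0, 132.0, 93.0, 0.0 m³/s; ΣQ_DR = 1299 m³/s.
V = ΣQ_DR · Δt = 1299 × 14400 s = 1.871 × 10^7 m³.
Over A = 727 km², depth = V / A = 25.7 mm.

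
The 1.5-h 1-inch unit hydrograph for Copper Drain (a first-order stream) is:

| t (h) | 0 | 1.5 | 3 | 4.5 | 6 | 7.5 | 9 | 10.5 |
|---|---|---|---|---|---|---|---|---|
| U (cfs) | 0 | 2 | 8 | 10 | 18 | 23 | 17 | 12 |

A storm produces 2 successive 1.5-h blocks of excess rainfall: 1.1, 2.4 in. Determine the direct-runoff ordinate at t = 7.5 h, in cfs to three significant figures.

Q ≈ 68.5 cfs

By discrete convolution, Q_j = Σ (P_i / 1 in) · U_{j−i}.
At t = 7.5 h (j=5): Q = (1.1/1)·23 + (2.4/1)·18 = 68.5 cfs.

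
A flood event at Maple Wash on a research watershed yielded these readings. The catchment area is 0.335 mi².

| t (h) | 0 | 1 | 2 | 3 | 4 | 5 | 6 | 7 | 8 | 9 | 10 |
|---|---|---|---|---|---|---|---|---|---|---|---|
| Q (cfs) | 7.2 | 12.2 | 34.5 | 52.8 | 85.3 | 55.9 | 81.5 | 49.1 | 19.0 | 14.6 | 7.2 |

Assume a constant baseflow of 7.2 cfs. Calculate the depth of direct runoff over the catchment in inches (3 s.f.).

d ≈ 1.57 in

Direct runoff: 0.0, 5.0, 27.3, 45.6, 78.1, 48.7, 74.3, 41.9, 11.8, 7.4, 0.0 cfs; ΣQ_DR = 340.1 cfs.
V = ΣQ_DR · Δt = 340.1 × 3600 s = 1.224 × 10^6 ft³.
Over A = 0.335 mi², depth = V / A = 1.57 in.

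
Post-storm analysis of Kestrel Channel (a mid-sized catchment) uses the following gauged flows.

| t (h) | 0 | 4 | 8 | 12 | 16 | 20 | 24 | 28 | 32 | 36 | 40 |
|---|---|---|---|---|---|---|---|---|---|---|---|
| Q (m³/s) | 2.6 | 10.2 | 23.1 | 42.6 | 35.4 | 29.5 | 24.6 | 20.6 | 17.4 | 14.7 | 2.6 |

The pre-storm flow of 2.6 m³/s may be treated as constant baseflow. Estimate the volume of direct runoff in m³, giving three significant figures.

V ≈ 2.80 × 10^6 m³

Direct-runoff ordinates (Q − Q_b): 0.0, 7.6, 20.5, 40.0, 32.8, 26.9, 22.0, 18.0, 14.8, 12.1, 0.0 m³/s.
ΣQ_DR = 194.7 m³/s.
With Δt = 4 h = 14400 s, V = ΣQ_DR · Δt = 194.7 × 14400 = 2.80 × 10^6 m³.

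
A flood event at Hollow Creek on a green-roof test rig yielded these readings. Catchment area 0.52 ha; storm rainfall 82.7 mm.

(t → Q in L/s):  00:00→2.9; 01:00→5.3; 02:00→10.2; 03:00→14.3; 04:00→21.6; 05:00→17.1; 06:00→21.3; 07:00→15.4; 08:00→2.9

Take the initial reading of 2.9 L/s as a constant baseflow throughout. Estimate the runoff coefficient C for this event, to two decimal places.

C ≈ 0.71

ΣQ_DR = 84.90 L/s; V = ΣQ_DR·Δt = 3.056 × 10^5 L.
Runoff depth d = V / A = 58.78 mm.
C = d / P = 58.78 / 82.7 = 0.71.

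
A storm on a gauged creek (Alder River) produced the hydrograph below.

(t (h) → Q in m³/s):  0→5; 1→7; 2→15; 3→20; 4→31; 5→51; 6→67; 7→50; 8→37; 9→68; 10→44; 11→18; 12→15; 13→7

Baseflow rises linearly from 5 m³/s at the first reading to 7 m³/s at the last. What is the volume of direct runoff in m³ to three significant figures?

V ≈ 1.26 × 10^6 m³

Direct-runoff ordinates (Q − Q_b): 0.00, 1.85, 9.69, 14.54, 25.38, 45.23, 61.08, 43.92, 30.77, 61.62, 37.46, 11.31, 8.15, 0.00 m³/s.
ΣQ_DR = 351.0 m³/s.
With Δt = 1 h = 3600 s, V = ΣQ_DR · Δt = 351.0 × 3600 = 1.26 × 10^6 m³.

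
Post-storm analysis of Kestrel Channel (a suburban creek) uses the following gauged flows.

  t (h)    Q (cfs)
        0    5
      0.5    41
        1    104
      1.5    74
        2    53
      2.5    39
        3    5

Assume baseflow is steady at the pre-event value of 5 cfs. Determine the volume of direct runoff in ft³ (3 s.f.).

Direct-runoff ordinates (Q − Q_b): 0.0, 36.0, 99.0, 69.0, 48.0, 34.0, 0.0 cfs.
ΣQ_DR = 286.0 cfs.
With Δt = 0.5 h = 1800 s, V = ΣQ_DR · Δt = 286.0 × 1800 = 5.15 × 10^5 ft³.

V ≈ 5.15 × 10^5 ft³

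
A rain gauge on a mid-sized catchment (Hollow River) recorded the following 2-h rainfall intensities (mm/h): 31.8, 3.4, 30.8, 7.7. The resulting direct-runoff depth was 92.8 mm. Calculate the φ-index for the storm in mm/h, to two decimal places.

φ ≈ 8.10 mm/h

Only the 2 blocks with intensity above φ contribute runoff: 31.8, 30.8 mm/h.
Σ(I−φ)·Δt = d  ⇒  (31.8+30.8 − 2φ)·2 = 92.8
φ = (62.60 − 92.8/2) / 2 = 8.10 mm/h.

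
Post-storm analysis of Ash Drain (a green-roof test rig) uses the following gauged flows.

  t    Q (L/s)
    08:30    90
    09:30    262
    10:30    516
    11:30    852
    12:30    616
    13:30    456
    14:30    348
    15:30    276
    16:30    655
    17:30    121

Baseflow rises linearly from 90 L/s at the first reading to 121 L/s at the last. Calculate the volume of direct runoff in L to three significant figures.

V ≈ 1.13 × 10^7 L

Direct-runoff ordinates (Q − Q_b): 0.00, 168.56, 419.11, 751.67, 512.22, 348.78, 237.33, 161.89, 537.44, 0.00 L/s.
ΣQ_DR = 3137 L/s.
With Δt = 1 h = 3600 s, V = ΣQ_DR · Δt = 3137 × 3600 = 1.13 × 10^7 L.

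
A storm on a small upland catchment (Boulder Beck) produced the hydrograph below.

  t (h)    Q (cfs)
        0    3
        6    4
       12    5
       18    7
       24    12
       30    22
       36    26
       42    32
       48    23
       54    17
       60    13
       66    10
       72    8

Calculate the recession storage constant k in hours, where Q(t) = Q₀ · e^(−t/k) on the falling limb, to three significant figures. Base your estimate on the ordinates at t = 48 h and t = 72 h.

On the falling limb, Q drops from 23 to 8 cfs between t = 48 h and t = 72 h (Δt = 24 h).
k = −Δt / ln(Q₂/Q₁) = −24 / ln(8/23) = 22.7 h.

k ≈ 22.7 h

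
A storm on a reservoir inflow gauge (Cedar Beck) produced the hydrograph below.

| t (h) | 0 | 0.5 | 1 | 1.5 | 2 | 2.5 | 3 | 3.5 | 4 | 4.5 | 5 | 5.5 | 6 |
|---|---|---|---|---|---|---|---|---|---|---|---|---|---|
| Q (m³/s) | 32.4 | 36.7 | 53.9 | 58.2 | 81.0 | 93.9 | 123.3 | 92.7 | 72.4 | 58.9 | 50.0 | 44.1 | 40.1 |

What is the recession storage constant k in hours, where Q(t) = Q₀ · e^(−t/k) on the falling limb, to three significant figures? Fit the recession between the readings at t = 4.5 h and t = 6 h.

On the falling limb, Q drops from 58.9 to 40.1 m³/s between t = 4.5 h and t = 6 h (Δt = 1.5 h).
k = −Δt / ln(Q₂/Q₁) = −1.5 / ln(40.1/58.9) = 3.90 h.

k ≈ 3.90 h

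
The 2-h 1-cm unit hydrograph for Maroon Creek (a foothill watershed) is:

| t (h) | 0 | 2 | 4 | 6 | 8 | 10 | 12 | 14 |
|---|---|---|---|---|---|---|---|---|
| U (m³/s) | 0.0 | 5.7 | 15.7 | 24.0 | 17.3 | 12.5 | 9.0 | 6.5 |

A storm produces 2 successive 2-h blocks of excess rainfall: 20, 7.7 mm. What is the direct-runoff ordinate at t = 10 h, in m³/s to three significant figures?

By discrete convolution, Q_j = Σ (P_i / 10 mm) · U_{j−i}.
At t = 10 h (j=5): Q = (20/10)·12.5 + (7.7/10)·17.3 = 38.3 m³/s.

Q ≈ 38.3 m³/s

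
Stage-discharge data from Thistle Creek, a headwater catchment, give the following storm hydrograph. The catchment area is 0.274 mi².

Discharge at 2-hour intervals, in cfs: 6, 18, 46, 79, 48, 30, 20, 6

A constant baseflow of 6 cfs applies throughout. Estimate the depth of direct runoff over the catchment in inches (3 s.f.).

Direct runoff: 0.0, 12.0, 40.0, 73.0, 42.0, 24.0, 14.0, 0.0 cfs; ΣQ_DR = 205.0 cfs.
V = ΣQ_DR · Δt = 205.0 × 7200 s = 1.476 × 10^6 ft³.
Over A = 0.274 mi², depth = V / A = 2.32 in.

d ≈ 2.32 in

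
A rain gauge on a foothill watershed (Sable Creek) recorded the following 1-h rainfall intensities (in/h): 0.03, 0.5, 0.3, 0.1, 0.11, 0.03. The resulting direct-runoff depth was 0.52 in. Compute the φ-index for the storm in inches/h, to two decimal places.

Only the 2 blocks with intensity above φ contribute runoff: 0.5, 0.3 in/h.
Σ(I−φ)·Δt = d  ⇒  (0.5+0.3 − 2φ)·1 = 0.52
φ = (0.8000 − 0.52/1) / 2 = 0.14 in/h.

φ ≈ 0.14 in/h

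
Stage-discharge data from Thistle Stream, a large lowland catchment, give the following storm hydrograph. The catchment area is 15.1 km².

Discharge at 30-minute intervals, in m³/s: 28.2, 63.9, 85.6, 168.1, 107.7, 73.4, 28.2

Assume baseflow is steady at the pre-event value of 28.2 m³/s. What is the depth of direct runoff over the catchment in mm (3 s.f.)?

Direct runoff: 0.0, 35.7, 57.4, 139.9, 79.5, 45.2, 0.0 m³/s; ΣQ_DR = 357.7 m³/s.
V = ΣQ_DR · Δt = 357.7 × 1800 s = 6.439 × 10^5 m³.
Over A = 15.1 km², depth = V / A = 42.6 mm.

d ≈ 42.6 mm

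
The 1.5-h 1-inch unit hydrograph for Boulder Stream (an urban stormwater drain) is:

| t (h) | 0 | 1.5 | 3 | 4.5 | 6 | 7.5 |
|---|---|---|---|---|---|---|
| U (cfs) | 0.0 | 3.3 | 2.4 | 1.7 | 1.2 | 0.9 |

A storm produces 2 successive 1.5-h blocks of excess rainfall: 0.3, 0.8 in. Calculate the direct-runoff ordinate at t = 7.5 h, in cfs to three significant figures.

Q ≈ 1.23 cfs

By discrete convolution, Q_j = Σ (P_i / 1 in) · U_{j−i}.
At t = 7.5 h (j=5): Q = (0.3/1)·0.9 + (0.8/1)·1.2 = 1.23 cfs.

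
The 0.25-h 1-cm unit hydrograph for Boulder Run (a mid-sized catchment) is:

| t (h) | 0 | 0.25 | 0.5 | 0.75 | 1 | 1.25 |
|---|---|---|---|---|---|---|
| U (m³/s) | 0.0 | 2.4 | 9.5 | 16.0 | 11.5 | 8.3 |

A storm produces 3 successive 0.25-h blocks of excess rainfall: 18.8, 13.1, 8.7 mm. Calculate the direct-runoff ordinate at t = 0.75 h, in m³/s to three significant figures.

Q ≈ 44.6 m³/s

By discrete convolution, Q_j = Σ (P_i / 10 mm) · U_{j−i}.
At t = 0.75 h (j=3): Q = (18.8/10)·16.0 + (13.1/10)·9.5 + (8.7/10)·2.4 = 44.6 m³/s.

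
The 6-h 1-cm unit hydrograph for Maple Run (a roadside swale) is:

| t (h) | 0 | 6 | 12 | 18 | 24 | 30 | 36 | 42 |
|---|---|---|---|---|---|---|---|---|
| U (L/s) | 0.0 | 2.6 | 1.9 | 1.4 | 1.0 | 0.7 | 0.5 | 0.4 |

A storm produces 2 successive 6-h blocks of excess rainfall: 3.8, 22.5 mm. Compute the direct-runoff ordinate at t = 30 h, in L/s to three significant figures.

By discrete convolution, Q_j = Σ (P_i / 10 mm) · U_{j−i}.
At t = 30 h (j=5): Q = (3.8/10)·0.7 + (22.5/10)·1.0 = 2.52 L/s.

Q ≈ 2.52 L/s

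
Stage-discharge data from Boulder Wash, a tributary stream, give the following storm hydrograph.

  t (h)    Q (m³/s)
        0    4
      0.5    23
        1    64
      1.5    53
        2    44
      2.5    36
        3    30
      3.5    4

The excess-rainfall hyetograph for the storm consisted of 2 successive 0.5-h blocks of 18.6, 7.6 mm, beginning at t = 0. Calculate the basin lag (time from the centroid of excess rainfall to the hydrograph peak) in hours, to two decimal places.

Centroid of excess rainfall: t_c = Σ P_i·t̄_i / ΣP_i = 0.3950 h (block centres at 0.25, 0.75 h).
Hydrograph peak occurs at t = 1 h, so basin lag t_L = 1 − 0.3950 = 0.60 h.

t_L ≈ 0.60 h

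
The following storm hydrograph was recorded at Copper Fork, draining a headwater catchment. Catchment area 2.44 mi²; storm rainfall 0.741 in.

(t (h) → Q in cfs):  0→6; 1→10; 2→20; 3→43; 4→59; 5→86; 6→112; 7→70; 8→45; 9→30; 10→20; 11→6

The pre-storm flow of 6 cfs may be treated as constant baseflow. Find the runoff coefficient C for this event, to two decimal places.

C ≈ 0.37

ΣQ_DR = 435.0 cfs; V = ΣQ_DR·Δt = 1.566 × 10^6 ft³.
Runoff depth d = V / A = 0.2763 in.
C = d / P = 0.2763 / 0.741 = 0.37.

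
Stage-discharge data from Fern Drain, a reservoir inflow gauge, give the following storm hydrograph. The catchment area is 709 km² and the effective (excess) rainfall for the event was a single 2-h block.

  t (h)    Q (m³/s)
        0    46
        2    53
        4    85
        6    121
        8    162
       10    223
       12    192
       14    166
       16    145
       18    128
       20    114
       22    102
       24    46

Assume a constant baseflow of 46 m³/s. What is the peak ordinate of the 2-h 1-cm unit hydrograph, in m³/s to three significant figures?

Direct runoff: 0.0, 7.0, 39.0, 75.0, 116.0, 177.0, 146.0, 120.0, 99.0, 82.0, 68.0, 56.0, 0.0 m³/s; ΣQ_DR = 985.0 m³/s, peak = 177.0 m³/s.
Runoff depth d = ΣQ_DR·Δt / A = 985.0 × 7200 / (709 km²) = 10.00 mm.
The 1-cm UH is the DRH scaled by (10 mm)/d, so U_p = 177.0 × 10/10.00 = 177 m³/s.

U_p ≈ 177 m³/s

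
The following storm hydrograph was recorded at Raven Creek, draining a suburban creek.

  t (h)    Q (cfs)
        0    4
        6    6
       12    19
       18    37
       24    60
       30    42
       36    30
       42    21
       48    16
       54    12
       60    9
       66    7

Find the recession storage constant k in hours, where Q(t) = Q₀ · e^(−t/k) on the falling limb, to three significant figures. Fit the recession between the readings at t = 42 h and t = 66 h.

k ≈ 21.8 h

On the falling limb, Q drops from 21 to 7 cfs between t = 42 h and t = 66 h (Δt = 24 h).
k = −Δt / ln(Q₂/Q₁) = −24 / ln(7/21) = 21.8 h.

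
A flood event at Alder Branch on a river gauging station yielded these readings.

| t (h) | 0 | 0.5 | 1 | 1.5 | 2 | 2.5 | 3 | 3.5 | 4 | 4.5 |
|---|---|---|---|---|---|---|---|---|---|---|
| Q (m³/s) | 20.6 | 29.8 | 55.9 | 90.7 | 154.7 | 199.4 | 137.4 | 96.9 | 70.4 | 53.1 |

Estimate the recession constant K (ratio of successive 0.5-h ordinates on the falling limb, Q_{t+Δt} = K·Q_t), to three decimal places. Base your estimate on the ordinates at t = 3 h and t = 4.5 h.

Using the recession-limb readings at t = 3 h and t = 4.5 h: Q falls from 137.4 to 53.1 m³/s over 3 intervals.
K = (Q₂/Q₁)^(1/3) = (53.1/137.4)^(1/3) = 0.728.

K ≈ 0.728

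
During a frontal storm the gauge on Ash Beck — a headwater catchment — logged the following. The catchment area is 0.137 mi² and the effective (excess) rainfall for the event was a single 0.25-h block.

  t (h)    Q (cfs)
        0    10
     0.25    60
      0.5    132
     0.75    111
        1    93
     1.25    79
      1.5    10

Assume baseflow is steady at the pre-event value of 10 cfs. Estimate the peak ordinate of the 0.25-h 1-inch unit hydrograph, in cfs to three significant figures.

Direct runoff: 0.0, 50.0, 122.0, 101.0, 83.0, 69.0, 0.0 cfs; ΣQ_DR = 425.0 cfs, peak = 122.0 cfs.
Runoff depth d = ΣQ_DR·Δt / A = 425.0 × 900 / (0.137 mi²) = 1.202 in.
The 1-inch UH is the DRH scaled by (1 in)/d, so U_p = 122.0 × 1/1.202 = 102 cfs.

U_p ≈ 102 cfs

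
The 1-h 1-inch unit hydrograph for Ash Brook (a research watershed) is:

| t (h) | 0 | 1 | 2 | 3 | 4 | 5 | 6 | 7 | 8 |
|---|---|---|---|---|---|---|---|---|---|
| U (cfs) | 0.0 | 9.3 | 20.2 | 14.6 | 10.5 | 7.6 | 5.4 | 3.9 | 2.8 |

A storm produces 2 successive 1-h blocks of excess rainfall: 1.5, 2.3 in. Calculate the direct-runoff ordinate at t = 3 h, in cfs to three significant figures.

By discrete convolution, Q_j = Σ (P_i / 1 in) · U_{j−i}.
At t = 3 h (j=3): Q = (1.5/1)·14.6 + (2.3/1)·20.2 = 68.4 cfs.

Q ≈ 68.4 cfs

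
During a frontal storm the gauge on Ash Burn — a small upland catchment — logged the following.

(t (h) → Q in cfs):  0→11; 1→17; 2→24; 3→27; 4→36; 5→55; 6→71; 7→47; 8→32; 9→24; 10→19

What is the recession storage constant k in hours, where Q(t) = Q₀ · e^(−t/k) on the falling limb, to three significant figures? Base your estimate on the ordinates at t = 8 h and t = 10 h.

k ≈ 3.84 h

On the falling limb, Q drops from 32 to 19 cfs between t = 8 h and t = 10 h (Δt = 2 h).
k = −Δt / ln(Q₂/Q₁) = −2 / ln(19/32) = 3.84 h.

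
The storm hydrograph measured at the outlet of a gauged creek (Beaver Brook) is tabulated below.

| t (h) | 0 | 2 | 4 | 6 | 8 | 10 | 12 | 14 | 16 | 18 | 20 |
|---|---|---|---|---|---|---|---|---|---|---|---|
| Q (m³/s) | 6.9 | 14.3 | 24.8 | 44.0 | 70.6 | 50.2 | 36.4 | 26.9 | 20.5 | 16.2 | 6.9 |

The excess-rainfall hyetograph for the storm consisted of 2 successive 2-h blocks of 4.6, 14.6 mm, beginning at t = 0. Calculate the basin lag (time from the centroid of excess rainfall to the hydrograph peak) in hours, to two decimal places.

Centroid of excess rainfall: t_c = Σ P_i·t̄_i / ΣP_i = 2.5208 h (block centres at 1, 3 h).
Hydrograph peak occurs at t = 8 h, so basin lag t_L = 8 − 2.5208 = 5.48 h.

t_L ≈ 5.48 h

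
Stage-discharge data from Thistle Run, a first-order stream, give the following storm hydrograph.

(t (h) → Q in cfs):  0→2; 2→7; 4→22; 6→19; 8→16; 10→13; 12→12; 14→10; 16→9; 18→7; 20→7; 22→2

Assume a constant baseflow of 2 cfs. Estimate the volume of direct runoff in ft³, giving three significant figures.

Direct-runoff ordinates (Q − Q_b): 0.0, 5.0, 20.0, 17.0, 14.0, 11.0, 10.0, 8.0, 7.0, 5.0, 5.0, 0.0 cfs.
ΣQ_DR = 102.0 cfs.
With Δt = 2 h = 7200 s, V = ΣQ_DR · Δt = 102.0 × 7200 = 7.34 × 10^5 ft³.

V ≈ 7.34 × 10^5 ft³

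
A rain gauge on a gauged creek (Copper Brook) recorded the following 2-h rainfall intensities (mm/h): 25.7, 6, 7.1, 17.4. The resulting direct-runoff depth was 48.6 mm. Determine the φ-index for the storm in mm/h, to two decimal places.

Only the 2 blocks with intensity above φ contribute runoff: 25.7, 17.4 mm/h.
Σ(I−φ)·Δt = d  ⇒  (25.7+17.4 − 2φ)·2 = 48.6
φ = (43.10 − 48.6/2) / 2 = 9.40 mm/h.

φ ≈ 9.40 mm/h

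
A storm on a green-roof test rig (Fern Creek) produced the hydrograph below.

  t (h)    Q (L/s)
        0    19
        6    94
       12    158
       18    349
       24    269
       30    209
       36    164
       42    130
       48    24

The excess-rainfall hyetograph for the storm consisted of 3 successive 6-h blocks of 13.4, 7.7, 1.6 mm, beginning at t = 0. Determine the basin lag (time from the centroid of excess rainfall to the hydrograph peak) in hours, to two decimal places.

t_L ≈ 12.12 h

Centroid of excess rainfall: t_c = Σ P_i·t̄_i / ΣP_i = 5.8811 h (block centres at 3, 9, 15 h).
Hydrograph peak occurs at t = 18 h, so basin lag t_L = 18 − 5.8811 = 12.12 h.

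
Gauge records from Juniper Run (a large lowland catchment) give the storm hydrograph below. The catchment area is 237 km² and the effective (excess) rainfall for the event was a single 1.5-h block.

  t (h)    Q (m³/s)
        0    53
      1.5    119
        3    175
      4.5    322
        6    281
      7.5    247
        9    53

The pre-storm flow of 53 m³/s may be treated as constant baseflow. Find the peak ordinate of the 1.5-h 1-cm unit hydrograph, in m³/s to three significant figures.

U_p ≈ 134 m³/s

Direct runoff: 0.0, 66.0, 122.0, 269.0, 228.0, 194.0, 0.0 m³/s; ΣQ_DR = 879.0 m³/s, peak = 269.0 m³/s.
Runoff depth d = ΣQ_DR·Δt / A = 879.0 × 5400 / (237 km²) = 20.03 mm.
The 1-cm UH is the DRH scaled by (10 mm)/d, so U_p = 269.0 × 10/20.03 = 134 m³/s.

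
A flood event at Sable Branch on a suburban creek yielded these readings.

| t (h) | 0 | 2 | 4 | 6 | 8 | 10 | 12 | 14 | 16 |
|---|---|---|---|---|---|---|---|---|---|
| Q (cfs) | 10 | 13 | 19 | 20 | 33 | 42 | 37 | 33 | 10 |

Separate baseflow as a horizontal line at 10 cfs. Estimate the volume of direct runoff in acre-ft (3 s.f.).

Direct-runoff ordinates (Q − Q_b): 0.0, 3.0, 9.0, 10.0, 23.0, 32.0, 27.0, 23.0, 0.0 cfs.
ΣQ_DR = 127.0 cfs.
With Δt = 2 h = 7200 s, V = ΣQ_DR · Δt = 127.0 × 7200 = 9.14 × 10^5 ft³ = 21.0 acre-ft.

V ≈ 21.0 acre-ft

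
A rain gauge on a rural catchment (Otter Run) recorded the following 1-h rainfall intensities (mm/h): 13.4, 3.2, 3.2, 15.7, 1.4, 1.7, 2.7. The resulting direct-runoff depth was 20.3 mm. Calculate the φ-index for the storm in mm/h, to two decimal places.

φ ≈ 4.40 mm/h

Only the 2 blocks with intensity above φ contribute runoff: 13.4, 15.7 mm/h.
Σ(I−φ)·Δt = d  ⇒  (13.4+15.7 − 2φ)·1 = 20.3
φ = (29.10 − 20.3/1) / 2 = 4.40 mm/h.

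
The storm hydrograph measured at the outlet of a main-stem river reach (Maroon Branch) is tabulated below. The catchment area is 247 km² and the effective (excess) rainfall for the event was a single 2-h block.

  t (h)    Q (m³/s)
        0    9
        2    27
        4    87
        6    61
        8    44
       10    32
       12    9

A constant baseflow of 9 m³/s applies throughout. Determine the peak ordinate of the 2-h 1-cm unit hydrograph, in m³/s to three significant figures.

Direct runoff: 0.0, 18.0, 78.0, 52.0, 35.0, 23.0, 0.0 m³/s; ΣQ_DR = 206.0 m³/s, peak = 78.0 m³/s.
Runoff depth d = ΣQ_DR·Δt / A = 206.0 × 7200 / (247 km²) = 6.005 mm.
The 1-cm UH is the DRH scaled by (10 mm)/d, so U_p = 78.0 × 10/6.005 = 130 m³/s.

U_p ≈ 130 m³/s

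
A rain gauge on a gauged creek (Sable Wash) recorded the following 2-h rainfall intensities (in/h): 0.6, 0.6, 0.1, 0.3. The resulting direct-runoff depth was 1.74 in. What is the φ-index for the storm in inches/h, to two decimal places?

φ ≈ 0.21 in/h

Only the 3 blocks with intensity above φ contribute runoff: 0.6, 0.6, 0.3 in/h.
Σ(I−φ)·Δt = d  ⇒  (0.6+0.6+0.3 − 3φ)·2 = 1.74
φ = (1.500 − 1.74/2) / 3 = 0.21 in/h.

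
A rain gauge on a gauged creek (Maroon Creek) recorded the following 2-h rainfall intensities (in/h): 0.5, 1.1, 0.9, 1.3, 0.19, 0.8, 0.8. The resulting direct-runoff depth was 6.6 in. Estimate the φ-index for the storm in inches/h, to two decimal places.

Only the 6 blocks with intensity above φ contribute runoff: 0.5, 1.1, 0.9, 1.3, 0.8, 0.8 in/h.
Σ(I−φ)·Δt = d  ⇒  (0.5+1.1+0.9+1.3+0.8+0.8 − 6φ)·2 = 6.6
φ = (5.400 − 6.6/2) / 6 = 0.35 in/h.

φ ≈ 0.35 in/h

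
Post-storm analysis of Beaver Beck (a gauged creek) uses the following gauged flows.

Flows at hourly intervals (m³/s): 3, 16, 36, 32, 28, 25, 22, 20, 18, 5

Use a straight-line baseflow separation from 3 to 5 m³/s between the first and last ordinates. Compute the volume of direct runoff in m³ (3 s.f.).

V ≈ 5.94 × 10^5 m³

Direct-runoff ordinates (Q − Q_b): 0.00, 12.78, 32.56, 28.33, 24.11, 20.89, 17.67, 15.44, 13.22, 0.00 m³/s.
ΣQ_DR = 165.0 m³/s.
With Δt = 1 h = 3600 s, V = ΣQ_DR · Δt = 165.0 × 3600 = 5.94 × 10^5 m³.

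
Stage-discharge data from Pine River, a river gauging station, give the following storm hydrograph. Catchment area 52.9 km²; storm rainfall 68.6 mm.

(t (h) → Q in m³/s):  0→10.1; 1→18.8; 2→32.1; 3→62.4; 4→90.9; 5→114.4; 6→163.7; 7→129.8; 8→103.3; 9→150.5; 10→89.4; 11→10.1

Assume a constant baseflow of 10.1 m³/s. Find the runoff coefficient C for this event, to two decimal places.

ΣQ_DR = 854.3 m³/s; V = ΣQ_DR·Δt = 3.075 × 10^6 m³.
Runoff depth d = V / A = 58.14 mm.
C = d / P = 58.14 / 68.6 = 0.85.

C ≈ 0.85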